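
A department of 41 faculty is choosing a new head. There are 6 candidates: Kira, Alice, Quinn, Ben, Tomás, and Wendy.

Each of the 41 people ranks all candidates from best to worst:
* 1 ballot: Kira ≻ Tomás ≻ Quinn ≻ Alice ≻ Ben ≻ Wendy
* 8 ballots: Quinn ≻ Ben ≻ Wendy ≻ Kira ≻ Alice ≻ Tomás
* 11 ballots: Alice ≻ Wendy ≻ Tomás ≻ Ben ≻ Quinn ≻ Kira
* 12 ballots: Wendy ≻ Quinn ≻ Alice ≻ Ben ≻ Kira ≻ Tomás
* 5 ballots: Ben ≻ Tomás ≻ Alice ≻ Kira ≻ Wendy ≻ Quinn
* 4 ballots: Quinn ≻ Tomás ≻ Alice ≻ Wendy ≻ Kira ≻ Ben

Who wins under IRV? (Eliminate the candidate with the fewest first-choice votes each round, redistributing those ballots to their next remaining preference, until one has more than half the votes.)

Quinn

Round 1: Kira 1, Alice 11, Quinn 12, Ben 5, Tomás 0, Wendy 12. Tomás eliminated.
Round 2: Kira 1, Alice 11, Quinn 12, Ben 5, Wendy 12. Kira eliminated.
Round 3: Alice 11, Quinn 13, Ben 5, Wendy 12. Ben eliminated.
Round 4: Alice 16, Quinn 13, Wendy 12. Wendy eliminated.
Round 5: Alice 16, Quinn 25. Quinn has a majority (≥21).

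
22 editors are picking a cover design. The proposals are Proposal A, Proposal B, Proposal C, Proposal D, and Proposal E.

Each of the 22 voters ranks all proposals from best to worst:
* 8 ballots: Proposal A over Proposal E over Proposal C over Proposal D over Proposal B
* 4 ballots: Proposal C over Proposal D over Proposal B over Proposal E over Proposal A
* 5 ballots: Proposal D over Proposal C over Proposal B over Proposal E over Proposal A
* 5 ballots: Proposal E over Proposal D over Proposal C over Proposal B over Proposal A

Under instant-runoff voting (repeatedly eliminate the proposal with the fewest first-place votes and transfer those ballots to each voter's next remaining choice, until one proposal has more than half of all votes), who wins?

Round 1: Proposal A 8, Proposal B 0, Proposal C 4, Proposal D 5, Proposal E 5. Proposal B eliminated.
Round 2: Proposal A 8, Proposal C 4, Proposal D 5, Proposal E 5. Proposal C eliminated.
Round 3: Proposal A 8, Proposal D 9, Proposal E 5. Proposal E eliminated.
Round 4: Proposal A 8, Proposal D 14. Proposal D has a majority (≥12).

Proposal D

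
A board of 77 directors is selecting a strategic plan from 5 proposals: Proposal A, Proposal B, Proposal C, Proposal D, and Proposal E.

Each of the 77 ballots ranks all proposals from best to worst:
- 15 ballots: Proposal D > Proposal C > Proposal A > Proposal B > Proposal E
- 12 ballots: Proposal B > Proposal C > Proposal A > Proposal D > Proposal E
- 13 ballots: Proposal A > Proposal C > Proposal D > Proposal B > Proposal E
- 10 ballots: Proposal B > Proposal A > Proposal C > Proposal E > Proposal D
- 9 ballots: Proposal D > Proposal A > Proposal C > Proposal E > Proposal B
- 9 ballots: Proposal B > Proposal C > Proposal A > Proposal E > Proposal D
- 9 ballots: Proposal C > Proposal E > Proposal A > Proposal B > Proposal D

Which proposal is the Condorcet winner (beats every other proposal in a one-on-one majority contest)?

Proposal C vs Proposal A: 45–32
Proposal C vs Proposal B: 46–31
Proposal C vs Proposal D: 53–24
Proposal C vs Proposal E: 77–0
Proposal C beats every other proposal.

Proposal C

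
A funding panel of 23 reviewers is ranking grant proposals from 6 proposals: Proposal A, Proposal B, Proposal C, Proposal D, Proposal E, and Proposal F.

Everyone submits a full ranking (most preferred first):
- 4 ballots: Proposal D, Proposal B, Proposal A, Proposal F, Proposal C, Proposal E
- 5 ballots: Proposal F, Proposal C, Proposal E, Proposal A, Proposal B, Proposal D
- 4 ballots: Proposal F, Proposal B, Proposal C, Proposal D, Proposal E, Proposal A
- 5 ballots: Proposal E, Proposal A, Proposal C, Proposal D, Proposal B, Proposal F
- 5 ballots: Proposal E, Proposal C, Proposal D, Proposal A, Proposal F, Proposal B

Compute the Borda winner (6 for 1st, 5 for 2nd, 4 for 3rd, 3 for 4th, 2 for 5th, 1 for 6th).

Proposal C

Proposal A: 4×4 + 5×3 + 4×1 + 5×5 + 5×3 = 75
Proposal B: 4×5 + 5×2 + 4×5 + 5×2 + 5×1 = 65
Proposal C: 4×2 + 5×5 + 4×4 + 5×4 + 5×5 = 94
Proposal D: 4×6 + 5×1 + 4×3 + 5×3 + 5×4 = 76
Proposal E: 4×1 + 5×4 + 4×2 + 5×6 + 5×6 = 92
Proposal F: 4×3 + 5×6 + 4×6 + 5×1 + 5×2 = 81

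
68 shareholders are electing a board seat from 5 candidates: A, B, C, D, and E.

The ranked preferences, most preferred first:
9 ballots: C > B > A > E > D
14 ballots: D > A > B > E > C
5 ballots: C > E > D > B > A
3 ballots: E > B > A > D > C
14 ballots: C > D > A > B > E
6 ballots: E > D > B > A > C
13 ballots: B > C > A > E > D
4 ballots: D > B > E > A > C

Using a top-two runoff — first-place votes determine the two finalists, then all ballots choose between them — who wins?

C

Round 1 first-place votes: A 0, B 13, C 28, D 18, E 9. C and D advance.
Runoff: C is ranked above D on 41 ballots, D above C on 27.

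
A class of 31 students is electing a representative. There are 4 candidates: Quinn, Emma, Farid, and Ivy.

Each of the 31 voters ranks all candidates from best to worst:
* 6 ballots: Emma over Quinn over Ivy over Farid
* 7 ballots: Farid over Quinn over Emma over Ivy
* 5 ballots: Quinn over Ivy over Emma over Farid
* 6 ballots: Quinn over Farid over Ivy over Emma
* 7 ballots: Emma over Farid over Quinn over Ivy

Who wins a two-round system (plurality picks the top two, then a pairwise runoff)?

Quinn

Round 1 first-place votes: Quinn 11, Emma 13, Farid 7, Ivy 0. Emma and Quinn advance.
Runoff: Emma is ranked above Quinn on 13 ballots, Quinn above Emma on 18.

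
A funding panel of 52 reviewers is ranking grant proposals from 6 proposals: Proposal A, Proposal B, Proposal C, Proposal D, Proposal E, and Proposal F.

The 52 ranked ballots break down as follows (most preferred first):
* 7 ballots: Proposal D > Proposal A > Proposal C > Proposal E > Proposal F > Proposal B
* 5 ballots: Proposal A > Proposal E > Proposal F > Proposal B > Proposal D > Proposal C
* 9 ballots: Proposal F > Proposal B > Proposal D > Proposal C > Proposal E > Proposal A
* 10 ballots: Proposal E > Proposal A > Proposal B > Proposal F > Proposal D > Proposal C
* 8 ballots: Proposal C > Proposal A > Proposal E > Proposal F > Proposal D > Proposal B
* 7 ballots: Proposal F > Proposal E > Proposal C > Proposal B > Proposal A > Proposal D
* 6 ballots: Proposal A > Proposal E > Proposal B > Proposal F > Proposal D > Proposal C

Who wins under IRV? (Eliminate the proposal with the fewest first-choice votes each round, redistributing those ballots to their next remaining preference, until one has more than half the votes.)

Proposal A

Round 1: Proposal A 11, Proposal B 0, Proposal C 8, Proposal D 7, Proposal E 10, Proposal F 16. Proposal B eliminated.
Round 2: Proposal A 11, Proposal C 8, Proposal D 7, Proposal E 10, Proposal F 16. Proposal D eliminated.
Round 3: Proposal A 18, Proposal C 8, Proposal E 10, Proposal F 16. Proposal C eliminated.
Round 4: Proposal A 26, Proposal E 10, Proposal F 16. Proposal E eliminated.
Round 5: Proposal A 36, Proposal F 16. Proposal A has a majority (≥27).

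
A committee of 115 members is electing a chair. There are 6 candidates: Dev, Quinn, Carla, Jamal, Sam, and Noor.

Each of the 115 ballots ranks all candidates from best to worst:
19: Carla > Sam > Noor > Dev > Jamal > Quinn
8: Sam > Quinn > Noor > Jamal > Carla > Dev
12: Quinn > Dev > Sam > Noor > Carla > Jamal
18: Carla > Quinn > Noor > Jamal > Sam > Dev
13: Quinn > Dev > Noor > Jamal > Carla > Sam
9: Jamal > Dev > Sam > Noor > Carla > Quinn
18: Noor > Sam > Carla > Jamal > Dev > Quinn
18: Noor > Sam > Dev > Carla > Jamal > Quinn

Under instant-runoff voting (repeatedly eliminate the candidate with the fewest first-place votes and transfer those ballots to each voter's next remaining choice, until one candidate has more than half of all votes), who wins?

Round 1: Dev 0, Quinn 25, Carla 37, Jamal 9, Sam 8, Noor 36. Dev eliminated.
Round 2: Quinn 25, Carla 37, Jamal 9, Sam 8, Noor 36. Sam eliminated.
Round 3: Quinn 33, Carla 37, Jamal 9, Noor 36. Jamal eliminated.
Round 4: Quinn 33, Carla 37, Noor 45. Quinn eliminated.
Round 5: Carla 37, Noor 78. Noor has a majority (≥58).

Noor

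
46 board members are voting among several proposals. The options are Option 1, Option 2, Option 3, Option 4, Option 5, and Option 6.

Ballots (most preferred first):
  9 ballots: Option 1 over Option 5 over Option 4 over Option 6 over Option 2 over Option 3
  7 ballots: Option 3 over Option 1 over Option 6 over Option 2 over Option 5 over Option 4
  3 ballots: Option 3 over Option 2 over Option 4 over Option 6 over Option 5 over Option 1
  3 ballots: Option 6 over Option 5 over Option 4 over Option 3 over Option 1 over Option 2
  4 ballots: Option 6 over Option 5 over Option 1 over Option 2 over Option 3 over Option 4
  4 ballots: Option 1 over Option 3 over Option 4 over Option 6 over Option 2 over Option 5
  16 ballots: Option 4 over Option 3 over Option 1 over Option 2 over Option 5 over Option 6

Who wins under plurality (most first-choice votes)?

First-place votes: Option 1 13, Option 2 0, Option 3 10, Option 4 16, Option 5 0, Option 6 7.

Option 4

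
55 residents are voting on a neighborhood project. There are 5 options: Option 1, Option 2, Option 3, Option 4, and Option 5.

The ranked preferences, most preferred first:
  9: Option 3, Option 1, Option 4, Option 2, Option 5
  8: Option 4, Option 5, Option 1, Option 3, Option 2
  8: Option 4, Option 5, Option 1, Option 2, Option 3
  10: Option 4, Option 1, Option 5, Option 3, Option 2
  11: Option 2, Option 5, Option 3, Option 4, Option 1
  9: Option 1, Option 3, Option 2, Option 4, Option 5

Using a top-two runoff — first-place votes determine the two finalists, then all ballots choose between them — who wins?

Round 1 first-place votes: Option 1 9, Option 2 11, Option 3 9, Option 4 26, Option 5 0. Option 4 and Option 2 advance.
Runoff: Option 4 is ranked above Option 2 on 35 ballots, Option 2 above Option 4 on 20.

Option 4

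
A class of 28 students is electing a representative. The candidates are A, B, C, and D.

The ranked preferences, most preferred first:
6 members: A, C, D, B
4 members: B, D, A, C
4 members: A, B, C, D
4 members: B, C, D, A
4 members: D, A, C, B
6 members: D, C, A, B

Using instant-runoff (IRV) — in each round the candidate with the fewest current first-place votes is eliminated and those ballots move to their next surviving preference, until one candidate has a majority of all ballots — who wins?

D

Round 1: A 10, B 8, C 0, D 10. C eliminated.
Round 2: A 10, B 8, D 10. B eliminated.
Round 3: A 10, D 18. D has a majority (≥15).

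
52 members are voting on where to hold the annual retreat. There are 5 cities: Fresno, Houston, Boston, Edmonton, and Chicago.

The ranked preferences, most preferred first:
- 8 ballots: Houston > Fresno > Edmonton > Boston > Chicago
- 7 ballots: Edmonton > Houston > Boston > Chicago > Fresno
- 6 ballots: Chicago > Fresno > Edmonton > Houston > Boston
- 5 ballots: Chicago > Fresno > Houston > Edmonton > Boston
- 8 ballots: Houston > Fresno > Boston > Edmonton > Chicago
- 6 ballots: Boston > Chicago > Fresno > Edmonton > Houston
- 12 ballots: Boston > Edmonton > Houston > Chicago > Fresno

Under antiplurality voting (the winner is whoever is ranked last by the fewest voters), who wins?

Last-place votes: Fresno 19, Houston 6, Boston 11, Edmonton 0, Chicago 16.

Edmonton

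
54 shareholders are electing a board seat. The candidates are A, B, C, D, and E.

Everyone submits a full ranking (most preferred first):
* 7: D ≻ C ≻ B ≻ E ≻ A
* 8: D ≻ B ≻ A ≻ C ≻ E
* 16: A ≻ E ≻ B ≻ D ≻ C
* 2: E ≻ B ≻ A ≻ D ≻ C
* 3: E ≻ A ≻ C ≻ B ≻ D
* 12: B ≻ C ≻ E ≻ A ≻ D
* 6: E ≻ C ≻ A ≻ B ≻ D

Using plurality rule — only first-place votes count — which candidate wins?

A

First-place votes: A 16, B 12, C 0, D 15, E 11.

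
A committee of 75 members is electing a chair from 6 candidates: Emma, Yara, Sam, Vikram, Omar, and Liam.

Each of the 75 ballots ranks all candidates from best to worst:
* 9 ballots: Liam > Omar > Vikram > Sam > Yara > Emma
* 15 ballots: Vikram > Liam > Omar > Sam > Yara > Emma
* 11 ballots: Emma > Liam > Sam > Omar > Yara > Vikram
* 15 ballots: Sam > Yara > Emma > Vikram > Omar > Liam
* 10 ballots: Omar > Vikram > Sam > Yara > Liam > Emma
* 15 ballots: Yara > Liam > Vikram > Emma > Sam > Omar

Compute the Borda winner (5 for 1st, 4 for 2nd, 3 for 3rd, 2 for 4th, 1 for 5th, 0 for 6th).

Liam

Emma: 9×0 + 15×0 + 11×5 + 15×3 + 10×0 + 15×2 = 130
Yara: 9×1 + 15×1 + 11×1 + 15×4 + 10×2 + 15×5 = 190
Sam: 9×2 + 15×2 + 11×3 + 15×5 + 10×3 + 15×1 = 201
Vikram: 9×3 + 15×5 + 11×0 + 15×2 + 10×4 + 15×3 = 217
Omar: 9×4 + 15×3 + 11×2 + 15×1 + 10×5 + 15×0 = 168
Liam: 9×5 + 15×4 + 11×4 + 15×0 + 10×1 + 15×4 = 219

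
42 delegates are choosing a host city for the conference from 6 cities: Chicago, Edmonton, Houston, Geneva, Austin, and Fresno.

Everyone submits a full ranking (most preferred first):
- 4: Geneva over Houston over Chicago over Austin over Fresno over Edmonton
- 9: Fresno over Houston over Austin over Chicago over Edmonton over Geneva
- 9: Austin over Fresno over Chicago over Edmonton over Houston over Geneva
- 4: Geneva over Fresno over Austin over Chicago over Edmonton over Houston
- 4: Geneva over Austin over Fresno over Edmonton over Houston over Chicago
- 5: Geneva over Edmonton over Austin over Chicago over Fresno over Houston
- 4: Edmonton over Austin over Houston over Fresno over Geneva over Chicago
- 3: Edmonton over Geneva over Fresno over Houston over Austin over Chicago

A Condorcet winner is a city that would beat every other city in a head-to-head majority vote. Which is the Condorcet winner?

Austin vs Chicago: 38–4
Austin vs Edmonton: 30–12
Austin vs Houston: 26–16
Austin vs Geneva: 22–20
Austin vs Fresno: 26–16
Austin beats every other city.

Austin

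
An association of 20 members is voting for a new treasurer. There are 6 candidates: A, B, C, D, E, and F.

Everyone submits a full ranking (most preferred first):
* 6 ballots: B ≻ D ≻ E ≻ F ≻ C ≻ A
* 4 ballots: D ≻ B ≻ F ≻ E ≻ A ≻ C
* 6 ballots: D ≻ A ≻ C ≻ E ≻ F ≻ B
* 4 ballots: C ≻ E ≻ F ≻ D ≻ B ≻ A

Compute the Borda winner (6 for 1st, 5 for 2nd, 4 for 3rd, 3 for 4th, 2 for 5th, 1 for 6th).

A: 6×1 + 4×2 + 6×5 + 4×1 = 48
B: 6×6 + 4×5 + 6×1 + 4×2 = 70
C: 6×2 + 4×1 + 6×4 + 4×6 = 64
D: 6×5 + 4×6 + 6×6 + 4×3 = 102
E: 6×4 + 4×3 + 6×3 + 4×5 = 74
F: 6×3 + 4×4 + 6×2 + 4×4 = 62

D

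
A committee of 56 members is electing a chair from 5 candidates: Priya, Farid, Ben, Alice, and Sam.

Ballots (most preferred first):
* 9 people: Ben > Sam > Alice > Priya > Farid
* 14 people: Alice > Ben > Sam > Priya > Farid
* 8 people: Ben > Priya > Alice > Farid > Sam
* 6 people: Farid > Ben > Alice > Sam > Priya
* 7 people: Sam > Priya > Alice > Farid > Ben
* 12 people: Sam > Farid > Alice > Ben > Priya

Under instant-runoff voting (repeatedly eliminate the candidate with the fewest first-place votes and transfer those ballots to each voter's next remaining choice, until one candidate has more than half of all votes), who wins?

Ben

Round 1: Priya 0, Farid 6, Ben 17, Alice 14, Sam 19. Priya eliminated.
Round 2: Farid 6, Ben 17, Alice 14, Sam 19. Farid eliminated.
Round 3: Ben 23, Alice 14, Sam 19. Alice eliminated.
Round 4: Ben 37, Sam 19. Ben has a majority (≥29).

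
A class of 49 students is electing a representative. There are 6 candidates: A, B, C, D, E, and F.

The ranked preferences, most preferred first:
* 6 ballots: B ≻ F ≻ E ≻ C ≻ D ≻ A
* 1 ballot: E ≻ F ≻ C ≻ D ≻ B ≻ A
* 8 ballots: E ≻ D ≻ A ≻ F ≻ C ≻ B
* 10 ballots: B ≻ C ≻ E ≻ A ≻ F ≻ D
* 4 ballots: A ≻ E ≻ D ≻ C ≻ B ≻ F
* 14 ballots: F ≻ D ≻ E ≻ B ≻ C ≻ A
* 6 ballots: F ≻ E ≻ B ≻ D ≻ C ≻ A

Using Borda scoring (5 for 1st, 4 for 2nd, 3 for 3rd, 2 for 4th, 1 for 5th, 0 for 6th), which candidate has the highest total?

E

A: 6×0 + 1×0 + 8×3 + 10×2 + 4×5 + 14×0 + 6×0 = 64
B: 6×5 + 1×1 + 8×0 + 10×5 + 4×1 + 14×2 + 6×3 = 131
C: 6×2 + 1×3 + 8×1 + 10×4 + 4×2 + 14×1 + 6×1 = 91
D: 6×1 + 1×2 + 8×4 + 10×0 + 4×3 + 14×4 + 6×2 = 120
E: 6×3 + 1×5 + 8×5 + 10×3 + 4×4 + 14×3 + 6×4 = 175
F: 6×4 + 1×4 + 8×2 + 10×1 + 4×0 + 14×5 + 6×5 = 154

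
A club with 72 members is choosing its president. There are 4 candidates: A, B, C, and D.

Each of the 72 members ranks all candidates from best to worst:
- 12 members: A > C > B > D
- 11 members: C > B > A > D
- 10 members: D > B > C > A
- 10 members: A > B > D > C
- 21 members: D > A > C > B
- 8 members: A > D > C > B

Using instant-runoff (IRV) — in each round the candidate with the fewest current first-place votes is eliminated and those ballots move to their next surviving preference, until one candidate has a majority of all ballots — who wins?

A

Round 1: A 30, B 0, C 11, D 31. B eliminated.
Round 2: A 30, C 11, D 31. C eliminated.
Round 3: A 41, D 31. A has a majority (≥37).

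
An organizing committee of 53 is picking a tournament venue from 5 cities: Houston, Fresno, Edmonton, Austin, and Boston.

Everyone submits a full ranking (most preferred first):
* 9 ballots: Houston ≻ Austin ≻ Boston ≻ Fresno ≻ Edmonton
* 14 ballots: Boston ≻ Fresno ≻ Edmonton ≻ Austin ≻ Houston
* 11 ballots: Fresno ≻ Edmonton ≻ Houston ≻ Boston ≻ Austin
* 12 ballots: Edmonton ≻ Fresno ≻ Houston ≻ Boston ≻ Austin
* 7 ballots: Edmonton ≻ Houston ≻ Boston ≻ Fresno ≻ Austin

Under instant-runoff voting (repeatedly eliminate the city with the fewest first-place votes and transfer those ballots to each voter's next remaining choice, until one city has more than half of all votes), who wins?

Round 1: Houston 9, Fresno 11, Edmonton 19, Austin 0, Boston 14. Austin eliminated.
Round 2: Houston 9, Fresno 11, Edmonton 19, Boston 14. Houston eliminated.
Round 3: Fresno 11, Edmonton 19, Boston 23. Fresno eliminated.
Round 4: Edmonton 30, Boston 23. Edmonton has a majority (≥27).

Edmonton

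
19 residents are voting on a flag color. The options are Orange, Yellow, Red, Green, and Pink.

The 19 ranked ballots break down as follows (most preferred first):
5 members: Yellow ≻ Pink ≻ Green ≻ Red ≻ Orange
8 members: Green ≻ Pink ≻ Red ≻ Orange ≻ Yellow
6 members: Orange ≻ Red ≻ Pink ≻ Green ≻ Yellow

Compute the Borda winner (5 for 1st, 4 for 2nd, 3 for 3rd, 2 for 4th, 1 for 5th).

Pink

Orange: 5×1 + 8×2 + 6×5 = 51
Yellow: 5×5 + 8×1 + 6×1 = 39
Red: 5×2 + 8×3 + 6×4 = 58
Green: 5×3 + 8×5 + 6×2 = 67
Pink: 5×4 + 8×4 + 6×3 = 70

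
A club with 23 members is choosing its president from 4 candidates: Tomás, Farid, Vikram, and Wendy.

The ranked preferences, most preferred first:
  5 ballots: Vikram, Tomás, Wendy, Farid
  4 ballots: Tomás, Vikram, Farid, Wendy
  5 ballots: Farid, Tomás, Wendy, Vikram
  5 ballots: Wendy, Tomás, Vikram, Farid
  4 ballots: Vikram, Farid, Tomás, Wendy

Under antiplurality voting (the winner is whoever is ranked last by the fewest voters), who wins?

Tomás

Last-place votes: Tomás 0, Farid 10, Vikram 5, Wendy 8.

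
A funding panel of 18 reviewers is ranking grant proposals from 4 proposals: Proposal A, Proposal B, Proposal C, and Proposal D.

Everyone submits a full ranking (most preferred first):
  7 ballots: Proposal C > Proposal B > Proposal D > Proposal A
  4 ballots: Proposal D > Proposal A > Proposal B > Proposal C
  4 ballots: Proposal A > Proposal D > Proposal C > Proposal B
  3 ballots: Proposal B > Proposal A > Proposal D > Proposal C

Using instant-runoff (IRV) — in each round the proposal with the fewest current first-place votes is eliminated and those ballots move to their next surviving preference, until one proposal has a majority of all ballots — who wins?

Proposal A

Round 1: Proposal A 4, Proposal B 3, Proposal C 7, Proposal D 4. Proposal B eliminated.
Round 2: Proposal A 7, Proposal C 7, Proposal D 4. Proposal D eliminated.
Round 3: Proposal A 11, Proposal C 7. Proposal A has a majority (≥10).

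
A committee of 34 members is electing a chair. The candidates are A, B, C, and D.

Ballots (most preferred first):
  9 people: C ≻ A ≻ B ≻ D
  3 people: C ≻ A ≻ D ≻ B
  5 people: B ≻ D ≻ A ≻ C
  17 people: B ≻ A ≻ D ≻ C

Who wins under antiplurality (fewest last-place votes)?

A

Last-place votes: A 0, B 3, C 22, D 9.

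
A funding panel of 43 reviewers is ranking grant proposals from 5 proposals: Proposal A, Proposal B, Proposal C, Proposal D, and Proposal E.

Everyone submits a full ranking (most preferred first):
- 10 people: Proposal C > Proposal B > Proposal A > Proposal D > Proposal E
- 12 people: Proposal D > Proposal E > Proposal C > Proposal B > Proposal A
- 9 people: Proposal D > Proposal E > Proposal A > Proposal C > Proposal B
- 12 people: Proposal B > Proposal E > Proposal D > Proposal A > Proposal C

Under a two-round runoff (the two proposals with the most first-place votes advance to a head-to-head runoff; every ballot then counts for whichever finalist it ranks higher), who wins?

Proposal B

Round 1 first-place votes: Proposal A 0, Proposal B 12, Proposal C 10, Proposal D 21, Proposal E 0. Proposal D and Proposal B advance.
Runoff: Proposal D is ranked above Proposal B on 21 ballots, Proposal B above Proposal D on 22.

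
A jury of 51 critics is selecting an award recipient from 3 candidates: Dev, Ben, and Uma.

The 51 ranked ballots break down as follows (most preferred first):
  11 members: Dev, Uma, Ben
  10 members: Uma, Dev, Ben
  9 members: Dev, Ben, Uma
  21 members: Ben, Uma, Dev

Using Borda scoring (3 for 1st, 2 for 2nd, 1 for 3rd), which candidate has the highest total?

Uma

Dev: 11×3 + 10×2 + 9×3 + 21×1 = 101
Ben: 11×1 + 10×1 + 9×2 + 21×3 = 102
Uma: 11×2 + 10×3 + 9×1 + 21×2 = 103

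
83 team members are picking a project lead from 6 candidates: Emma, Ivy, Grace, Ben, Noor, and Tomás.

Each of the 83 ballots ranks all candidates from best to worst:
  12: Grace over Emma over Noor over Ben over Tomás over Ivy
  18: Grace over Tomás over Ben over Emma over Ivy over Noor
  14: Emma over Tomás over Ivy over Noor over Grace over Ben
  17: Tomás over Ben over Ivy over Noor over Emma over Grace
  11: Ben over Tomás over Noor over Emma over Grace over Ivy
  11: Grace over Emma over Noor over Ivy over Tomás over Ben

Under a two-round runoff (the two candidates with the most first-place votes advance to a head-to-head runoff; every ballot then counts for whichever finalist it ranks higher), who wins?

Round 1 first-place votes: Emma 14, Ivy 0, Grace 41, Ben 11, Noor 0, Tomás 17. Grace and Tomás advance.
Runoff: Grace is ranked above Tomás on 41 ballots, Tomás above Grace on 42.

Tomás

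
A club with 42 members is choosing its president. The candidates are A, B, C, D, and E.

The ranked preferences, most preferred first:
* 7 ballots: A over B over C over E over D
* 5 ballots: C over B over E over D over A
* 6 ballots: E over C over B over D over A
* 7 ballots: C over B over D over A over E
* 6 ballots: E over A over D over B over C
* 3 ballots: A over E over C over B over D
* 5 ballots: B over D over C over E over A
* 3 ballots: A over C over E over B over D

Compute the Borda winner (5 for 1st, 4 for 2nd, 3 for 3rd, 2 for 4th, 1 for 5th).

A: 7×5 + 5×1 + 6×1 + 7×2 + 6×4 + 3×5 + 5×1 + 3×5 = 119
B: 7×4 + 5×4 + 6×3 + 7×4 + 6×2 + 3×2 + 5×5 + 3×2 = 143
C: 7×3 + 5×5 + 6×4 + 7×5 + 6×1 + 3×3 + 5×3 + 3×4 = 147
D: 7×1 + 5×2 + 6×2 + 7×3 + 6×3 + 3×1 + 5×4 + 3×1 = 94
E: 7×2 + 5×3 + 6×5 + 7×1 + 6×5 + 3×4 + 5×2 + 3×3 = 127

C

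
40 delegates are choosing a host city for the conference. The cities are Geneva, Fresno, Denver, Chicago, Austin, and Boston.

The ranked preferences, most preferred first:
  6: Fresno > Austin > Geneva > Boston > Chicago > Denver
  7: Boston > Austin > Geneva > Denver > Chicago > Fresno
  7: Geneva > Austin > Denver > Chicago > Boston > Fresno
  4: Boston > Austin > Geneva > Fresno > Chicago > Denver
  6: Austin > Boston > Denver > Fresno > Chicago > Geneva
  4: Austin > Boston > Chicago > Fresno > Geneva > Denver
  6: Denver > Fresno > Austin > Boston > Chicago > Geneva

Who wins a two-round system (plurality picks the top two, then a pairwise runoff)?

Round 1 first-place votes: Geneva 7, Fresno 6, Denver 6, Chicago 0, Austin 10, Boston 11. Boston and Austin advance.
Runoff: Boston is ranked above Austin on 11 ballots, Austin above Boston on 29.

Austin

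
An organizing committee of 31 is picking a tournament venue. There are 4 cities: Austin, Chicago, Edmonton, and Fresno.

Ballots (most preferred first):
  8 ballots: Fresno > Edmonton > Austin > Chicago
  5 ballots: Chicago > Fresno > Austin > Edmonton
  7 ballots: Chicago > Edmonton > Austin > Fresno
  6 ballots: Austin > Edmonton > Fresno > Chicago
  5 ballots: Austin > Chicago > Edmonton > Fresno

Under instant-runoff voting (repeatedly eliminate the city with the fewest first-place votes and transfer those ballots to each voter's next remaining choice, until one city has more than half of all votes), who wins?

Austin

Round 1: Austin 11, Chicago 12, Edmonton 0, Fresno 8. Edmonton eliminated.
Round 2: Austin 11, Chicago 12, Fresno 8. Fresno eliminated.
Round 3: Austin 19, Chicago 12. Austin has a majority (≥16).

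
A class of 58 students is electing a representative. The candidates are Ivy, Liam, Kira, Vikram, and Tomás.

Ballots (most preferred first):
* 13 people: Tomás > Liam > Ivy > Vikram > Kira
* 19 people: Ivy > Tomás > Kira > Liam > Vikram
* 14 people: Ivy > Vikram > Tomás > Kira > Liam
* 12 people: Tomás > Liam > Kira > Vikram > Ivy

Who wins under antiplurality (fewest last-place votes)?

Tomás

Last-place votes: Ivy 12, Liam 14, Kira 13, Vikram 19, Tomás 0.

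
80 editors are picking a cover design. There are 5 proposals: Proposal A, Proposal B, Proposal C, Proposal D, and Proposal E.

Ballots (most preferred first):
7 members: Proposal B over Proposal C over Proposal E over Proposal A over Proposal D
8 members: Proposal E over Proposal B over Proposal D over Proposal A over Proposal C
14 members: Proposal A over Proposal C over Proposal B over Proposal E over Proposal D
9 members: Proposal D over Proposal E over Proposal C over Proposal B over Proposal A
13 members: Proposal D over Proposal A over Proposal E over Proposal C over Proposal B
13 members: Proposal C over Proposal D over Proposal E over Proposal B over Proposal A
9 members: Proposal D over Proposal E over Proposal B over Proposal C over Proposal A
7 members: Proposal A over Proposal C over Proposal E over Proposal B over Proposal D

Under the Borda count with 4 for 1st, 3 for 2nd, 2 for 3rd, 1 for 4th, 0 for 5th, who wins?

Proposal A: 7×1 + 8×1 + 14×4 + 9×0 + 13×3 + 13×0 + 9×0 + 7×4 = 138
Proposal B: 7×4 + 8×3 + 14×2 + 9×1 + 13×0 + 13×1 + 9×2 + 7×1 = 127
Proposal C: 7×3 + 8×0 + 14×3 + 9×2 + 13×1 + 13×4 + 9×1 + 7×3 = 176
Proposal D: 7×0 + 8×2 + 14×0 + 9×4 + 13×4 + 13×3 + 9×4 + 7×0 = 179
Proposal E: 7×2 + 8×4 + 14×1 + 9×3 + 13×2 + 13×2 + 9×3 + 7×2 = 180

Proposal E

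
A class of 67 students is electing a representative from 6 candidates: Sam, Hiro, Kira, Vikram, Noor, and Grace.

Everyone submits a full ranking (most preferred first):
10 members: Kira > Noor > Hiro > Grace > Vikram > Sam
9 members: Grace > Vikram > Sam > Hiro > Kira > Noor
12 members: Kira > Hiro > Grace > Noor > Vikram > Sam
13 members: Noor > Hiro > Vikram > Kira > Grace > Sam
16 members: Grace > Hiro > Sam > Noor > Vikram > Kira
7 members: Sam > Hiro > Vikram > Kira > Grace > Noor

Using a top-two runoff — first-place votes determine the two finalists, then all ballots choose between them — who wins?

Kira

Round 1 first-place votes: Sam 7, Hiro 0, Kira 22, Vikram 0, Noor 13, Grace 25. Grace and Kira advance.
Runoff: Grace is ranked above Kira on 25 ballots, Kira above Grace on 42.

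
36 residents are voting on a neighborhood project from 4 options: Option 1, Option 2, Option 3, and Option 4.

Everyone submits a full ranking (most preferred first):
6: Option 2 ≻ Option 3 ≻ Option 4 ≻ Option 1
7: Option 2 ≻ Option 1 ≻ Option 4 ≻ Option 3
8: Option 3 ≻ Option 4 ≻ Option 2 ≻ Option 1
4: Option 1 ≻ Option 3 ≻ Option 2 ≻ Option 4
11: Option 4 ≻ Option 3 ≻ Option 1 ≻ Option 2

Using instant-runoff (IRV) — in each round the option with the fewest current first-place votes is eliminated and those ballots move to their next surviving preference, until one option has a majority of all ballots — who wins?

Option 3

Round 1: Option 1 4, Option 2 13, Option 3 8, Option 4 11. Option 1 eliminated.
Round 2: Option 2 13, Option 3 12, Option 4 11. Option 4 eliminated.
Round 3: Option 2 13, Option 3 23. Option 3 has a majority (≥19).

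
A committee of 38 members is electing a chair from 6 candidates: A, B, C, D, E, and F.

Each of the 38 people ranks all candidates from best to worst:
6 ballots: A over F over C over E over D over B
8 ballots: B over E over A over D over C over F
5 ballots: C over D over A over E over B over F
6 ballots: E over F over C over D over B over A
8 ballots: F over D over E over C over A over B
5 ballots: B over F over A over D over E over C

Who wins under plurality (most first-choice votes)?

B

First-place votes: A 6, B 13, C 5, D 0, E 6, F 8.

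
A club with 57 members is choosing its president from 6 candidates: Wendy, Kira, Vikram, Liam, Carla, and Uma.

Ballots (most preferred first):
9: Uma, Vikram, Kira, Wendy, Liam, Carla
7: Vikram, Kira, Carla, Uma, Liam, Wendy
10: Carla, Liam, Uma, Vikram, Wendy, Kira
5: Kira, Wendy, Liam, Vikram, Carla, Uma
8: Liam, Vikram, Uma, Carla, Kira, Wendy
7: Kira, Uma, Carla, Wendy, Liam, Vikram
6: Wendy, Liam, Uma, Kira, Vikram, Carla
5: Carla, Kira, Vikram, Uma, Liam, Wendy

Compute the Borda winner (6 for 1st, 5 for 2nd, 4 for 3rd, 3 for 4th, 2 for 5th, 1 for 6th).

Uma

Wendy: 9×3 + 7×1 + 10×2 + 5×5 + 8×1 + 7×3 + 6×6 + 5×1 = 149
Kira: 9×4 + 7×5 + 10×1 + 5×6 + 8×2 + 7×6 + 6×3 + 5×5 = 212
Vikram: 9×5 + 7×6 + 10×3 + 5×3 + 8×5 + 7×1 + 6×2 + 5×4 = 211
Liam: 9×2 + 7×2 + 10×5 + 5×4 + 8×6 + 7×2 + 6×5 + 5×2 = 204
Carla: 9×1 + 7×4 + 10×6 + 5×2 + 8×3 + 7×4 + 6×1 + 5×6 = 195
Uma: 9×6 + 7×3 + 10×4 + 5×1 + 8×4 + 7×5 + 6×4 + 5×3 = 226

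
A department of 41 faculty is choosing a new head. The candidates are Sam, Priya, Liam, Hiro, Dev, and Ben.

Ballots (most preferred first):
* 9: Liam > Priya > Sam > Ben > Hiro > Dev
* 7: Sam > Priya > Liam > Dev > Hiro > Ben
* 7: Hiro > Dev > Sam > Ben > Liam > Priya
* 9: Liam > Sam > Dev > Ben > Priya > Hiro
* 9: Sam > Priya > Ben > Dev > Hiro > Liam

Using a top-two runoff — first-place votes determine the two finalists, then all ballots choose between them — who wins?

Round 1 first-place votes: Sam 16, Priya 0, Liam 18, Hiro 7, Dev 0, Ben 0. Liam and Sam advance.
Runoff: Liam is ranked above Sam on 18 ballots, Sam above Liam on 23.

Sam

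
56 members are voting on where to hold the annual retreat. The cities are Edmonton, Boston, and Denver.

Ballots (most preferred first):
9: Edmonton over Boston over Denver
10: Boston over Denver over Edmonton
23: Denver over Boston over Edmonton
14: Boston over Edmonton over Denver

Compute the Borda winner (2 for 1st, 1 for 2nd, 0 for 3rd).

Boston

Edmonton: 9×2 + 10×0 + 23×0 + 14×1 = 32
Boston: 9×1 + 10×2 + 23×1 + 14×2 = 80
Denver: 9×0 + 10×1 + 23×2 + 14×0 = 56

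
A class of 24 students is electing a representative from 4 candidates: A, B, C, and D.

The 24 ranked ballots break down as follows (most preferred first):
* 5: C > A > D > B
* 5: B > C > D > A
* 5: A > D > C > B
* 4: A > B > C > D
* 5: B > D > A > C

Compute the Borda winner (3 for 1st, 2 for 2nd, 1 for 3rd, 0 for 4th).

A: 5×2 + 5×0 + 5×3 + 4×3 + 5×1 = 42
B: 5×0 + 5×3 + 5×0 + 4×2 + 5×3 = 38
C: 5×3 + 5×2 + 5×1 + 4×1 + 5×0 = 34
D: 5×1 + 5×1 + 5×2 + 4×0 + 5×2 = 30

A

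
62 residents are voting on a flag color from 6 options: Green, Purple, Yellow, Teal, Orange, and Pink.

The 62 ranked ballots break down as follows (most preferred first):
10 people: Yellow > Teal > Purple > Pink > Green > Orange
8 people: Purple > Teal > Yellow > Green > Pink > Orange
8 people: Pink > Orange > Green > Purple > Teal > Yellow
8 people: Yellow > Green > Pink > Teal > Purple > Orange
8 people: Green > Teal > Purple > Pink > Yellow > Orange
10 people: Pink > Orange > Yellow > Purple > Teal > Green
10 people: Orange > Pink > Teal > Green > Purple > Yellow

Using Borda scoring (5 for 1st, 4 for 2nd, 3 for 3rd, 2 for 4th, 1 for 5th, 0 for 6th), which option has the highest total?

Green: 10×1 + 8×2 + 8×3 + 8×4 + 8×5 + 10×0 + 10×2 = 142
Purple: 10×3 + 8×5 + 8×2 + 8×1 + 8×3 + 10×2 + 10×1 = 148
Yellow: 10×5 + 8×3 + 8×0 + 8×5 + 8×1 + 10×3 + 10×0 = 152
Teal: 10×4 + 8×4 + 8×1 + 8×2 + 8×4 + 10×1 + 10×3 = 168
Orange: 10×0 + 8×0 + 8×4 + 8×0 + 8×0 + 10×4 + 10×5 = 122
Pink: 10×2 + 8×1 + 8×5 + 8×3 + 8×2 + 10×5 + 10×4 = 198

Pink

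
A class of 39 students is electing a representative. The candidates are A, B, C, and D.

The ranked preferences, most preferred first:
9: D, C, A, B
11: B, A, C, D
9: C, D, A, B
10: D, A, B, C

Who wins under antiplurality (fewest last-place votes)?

Last-place votes: A 0, B 18, C 10, D 11.

A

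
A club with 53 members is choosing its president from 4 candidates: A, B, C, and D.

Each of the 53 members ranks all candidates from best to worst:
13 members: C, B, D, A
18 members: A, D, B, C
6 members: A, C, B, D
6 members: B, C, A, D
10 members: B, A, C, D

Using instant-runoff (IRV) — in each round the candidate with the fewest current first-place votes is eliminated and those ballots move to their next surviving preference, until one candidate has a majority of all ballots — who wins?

Round 1: A 24, B 16, C 13, D 0. D eliminated.
Round 2: A 24, B 16, C 13. C eliminated.
Round 3: A 24, B 29. B has a majority (≥27).

B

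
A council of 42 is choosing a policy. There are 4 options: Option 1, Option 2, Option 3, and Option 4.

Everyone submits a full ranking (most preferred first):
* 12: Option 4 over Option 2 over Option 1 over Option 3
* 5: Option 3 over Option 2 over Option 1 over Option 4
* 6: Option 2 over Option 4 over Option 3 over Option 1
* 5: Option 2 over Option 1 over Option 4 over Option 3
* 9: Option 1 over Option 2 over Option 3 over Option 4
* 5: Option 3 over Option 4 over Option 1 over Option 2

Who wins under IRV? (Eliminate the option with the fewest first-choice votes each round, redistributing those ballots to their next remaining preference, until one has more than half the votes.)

Option 2

Round 1: Option 1 9, Option 2 11, Option 3 10, Option 4 12. Option 1 eliminated.
Round 2: Option 2 20, Option 3 10, Option 4 12. Option 3 eliminated.
Round 3: Option 2 25, Option 4 17. Option 2 has a majority (≥22).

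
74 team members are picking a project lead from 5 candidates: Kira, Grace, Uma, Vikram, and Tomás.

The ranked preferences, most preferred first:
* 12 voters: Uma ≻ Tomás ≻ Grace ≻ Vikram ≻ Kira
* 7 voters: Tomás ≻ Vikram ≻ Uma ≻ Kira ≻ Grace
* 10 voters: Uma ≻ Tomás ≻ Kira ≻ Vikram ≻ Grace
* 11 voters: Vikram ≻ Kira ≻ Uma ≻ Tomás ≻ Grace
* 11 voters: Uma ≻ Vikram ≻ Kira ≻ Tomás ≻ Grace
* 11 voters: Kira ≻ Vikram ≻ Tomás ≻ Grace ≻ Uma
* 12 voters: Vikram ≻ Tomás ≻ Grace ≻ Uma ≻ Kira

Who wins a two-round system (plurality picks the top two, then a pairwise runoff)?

Round 1 first-place votes: Kira 11, Grace 0, Uma 33, Vikram 23, Tomás 7. Uma and Vikram advance.
Runoff: Uma is ranked above Vikram on 33 ballots, Vikram above Uma on 41.

Vikram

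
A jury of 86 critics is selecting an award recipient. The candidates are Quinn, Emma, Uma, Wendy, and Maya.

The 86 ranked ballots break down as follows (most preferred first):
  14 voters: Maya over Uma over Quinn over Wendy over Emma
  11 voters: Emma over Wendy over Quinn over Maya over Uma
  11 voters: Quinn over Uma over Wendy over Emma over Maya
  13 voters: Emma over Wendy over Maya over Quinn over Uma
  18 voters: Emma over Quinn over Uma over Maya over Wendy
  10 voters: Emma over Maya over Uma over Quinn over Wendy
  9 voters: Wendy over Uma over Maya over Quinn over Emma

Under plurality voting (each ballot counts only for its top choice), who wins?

First-place votes: Quinn 11, Emma 52, Uma 0, Wendy 9, Maya 14.

Emma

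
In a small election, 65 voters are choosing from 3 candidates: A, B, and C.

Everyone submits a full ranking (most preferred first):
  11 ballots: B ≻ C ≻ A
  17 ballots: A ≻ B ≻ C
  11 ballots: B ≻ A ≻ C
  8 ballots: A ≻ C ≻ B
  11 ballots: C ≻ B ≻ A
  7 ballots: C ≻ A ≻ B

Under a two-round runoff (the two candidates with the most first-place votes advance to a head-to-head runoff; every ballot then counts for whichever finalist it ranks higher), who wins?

Round 1 first-place votes: A 25, B 22, C 18. A and B advance.
Runoff: A is ranked above B on 32 ballots, B above A on 33.

B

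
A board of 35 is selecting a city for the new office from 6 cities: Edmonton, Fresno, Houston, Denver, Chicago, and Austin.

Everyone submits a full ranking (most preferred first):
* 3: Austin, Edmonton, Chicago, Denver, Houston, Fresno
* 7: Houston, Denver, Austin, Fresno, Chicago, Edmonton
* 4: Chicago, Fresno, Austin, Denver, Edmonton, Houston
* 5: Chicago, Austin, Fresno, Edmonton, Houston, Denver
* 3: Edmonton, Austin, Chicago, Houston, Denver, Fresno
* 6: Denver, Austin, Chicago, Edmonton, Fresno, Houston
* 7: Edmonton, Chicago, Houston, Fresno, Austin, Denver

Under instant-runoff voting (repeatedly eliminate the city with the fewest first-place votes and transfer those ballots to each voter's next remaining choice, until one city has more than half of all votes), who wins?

Chicago

Round 1: Edmonton 10, Fresno 0, Houston 7, Denver 6, Chicago 9, Austin 3. Fresno eliminated.
Round 2: Edmonton 10, Houston 7, Denver 6, Chicago 9, Austin 3. Austin eliminated.
Round 3: Edmonton 13, Houston 7, Denver 6, Chicago 9. Denver eliminated.
Round 4: Edmonton 13, Houston 7, Chicago 15. Houston eliminated.
Round 5: Edmonton 13, Chicago 22. Chicago has a majority (≥18).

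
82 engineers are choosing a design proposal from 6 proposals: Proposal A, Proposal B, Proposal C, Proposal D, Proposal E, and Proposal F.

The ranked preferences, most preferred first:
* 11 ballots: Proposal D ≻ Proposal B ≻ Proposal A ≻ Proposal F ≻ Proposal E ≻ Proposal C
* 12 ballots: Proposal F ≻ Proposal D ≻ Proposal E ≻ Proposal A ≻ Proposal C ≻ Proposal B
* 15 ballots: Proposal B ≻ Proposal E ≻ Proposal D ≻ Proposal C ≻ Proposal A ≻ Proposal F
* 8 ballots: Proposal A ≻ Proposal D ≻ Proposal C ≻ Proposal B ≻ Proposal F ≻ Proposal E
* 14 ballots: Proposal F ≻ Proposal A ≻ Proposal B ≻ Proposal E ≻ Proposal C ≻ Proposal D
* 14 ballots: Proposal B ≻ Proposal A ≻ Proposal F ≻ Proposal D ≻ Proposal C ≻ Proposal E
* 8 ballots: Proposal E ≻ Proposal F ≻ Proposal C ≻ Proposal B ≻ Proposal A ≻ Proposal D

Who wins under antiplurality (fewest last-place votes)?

Last-place votes: Proposal A 0, Proposal B 12, Proposal C 11, Proposal D 22, Proposal E 22, Proposal F 15.

Proposal A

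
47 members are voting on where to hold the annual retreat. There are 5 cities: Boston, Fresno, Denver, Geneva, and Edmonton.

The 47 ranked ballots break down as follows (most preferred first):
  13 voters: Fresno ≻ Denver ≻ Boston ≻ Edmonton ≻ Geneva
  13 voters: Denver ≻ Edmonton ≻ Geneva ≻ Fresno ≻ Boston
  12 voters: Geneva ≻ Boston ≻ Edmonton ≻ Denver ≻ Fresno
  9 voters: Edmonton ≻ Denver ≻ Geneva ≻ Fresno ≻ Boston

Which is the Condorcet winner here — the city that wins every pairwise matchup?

Denver

Denver vs Boston: 35–12
Denver vs Fresno: 34–13
Denver vs Geneva: 35–12
Denver vs Edmonton: 26–21
Denver beats every other city.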